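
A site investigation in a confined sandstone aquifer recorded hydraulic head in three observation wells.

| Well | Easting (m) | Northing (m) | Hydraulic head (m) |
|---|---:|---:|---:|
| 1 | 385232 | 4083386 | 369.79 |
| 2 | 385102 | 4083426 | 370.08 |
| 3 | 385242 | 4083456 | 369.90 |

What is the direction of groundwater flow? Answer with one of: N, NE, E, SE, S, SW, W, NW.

Differences from 1: to 2 (Δx, Δy, Δh) = (-130, 40, +0.29); to 3 = (10, 70, +0.11).
Determinant of the coordinate differences = (-130)·70 − 10·40 = -9500.
∂h/∂x = [(+0.29)·70 − (+0.11)·40] / -9500 = -0.001674
∂h/∂y = [(-130)·(+0.11) − 10·(+0.29)] / -9500 = +0.001811
Flow = −∇h = (+0.001674 east, -0.001811 north), which points southeast.

SE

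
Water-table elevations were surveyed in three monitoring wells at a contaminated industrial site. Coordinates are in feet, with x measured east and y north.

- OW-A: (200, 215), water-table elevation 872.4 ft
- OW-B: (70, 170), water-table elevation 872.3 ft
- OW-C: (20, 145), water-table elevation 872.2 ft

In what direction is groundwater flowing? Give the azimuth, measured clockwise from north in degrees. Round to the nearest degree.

166°

With h = a·x + b·y + c and OW-A as origin, the differences give:
  (-130)·a + (-45)·b = -0.1
  (-180)·a + (-70)·b = -0.2
Eliminate b (×(-70) and ×(-45), subtract): 1000·a = -2.00 → a = ∂h/∂x = -0.002000
Back-substitute: b = ∂h/∂y = +0.008000.
Flow direction (−∇h) has components (+0.002000 E, -0.008000 N).
Azimuth = atan2(E, N) = atan2(+0.002000, -0.008000) = 166.0° ≈ 166°.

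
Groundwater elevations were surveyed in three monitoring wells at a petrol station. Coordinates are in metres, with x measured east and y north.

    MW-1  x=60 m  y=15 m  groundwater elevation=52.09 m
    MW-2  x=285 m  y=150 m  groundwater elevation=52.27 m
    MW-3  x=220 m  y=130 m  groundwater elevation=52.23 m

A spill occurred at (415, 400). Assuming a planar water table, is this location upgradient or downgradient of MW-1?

With h = a·x + b·y + c and MW-1 as origin, the differences give:
  225·a + 135·b = +0.18
  160·a + 115·b = +0.14
Eliminate b (×115 and ×135, subtract): 4275·a = 1.800 → a = ∂h/∂x = +0.0004211
Back-substitute: b = ∂h/∂y = +0.0006316.
Head at (415, 400) = 52.09 + (+0.0004211)·(355) + (+0.0006316)·(385) = 52.48 m.
That is higher than the 52.09 m at MW-1, so the point is upgradient.

upgradient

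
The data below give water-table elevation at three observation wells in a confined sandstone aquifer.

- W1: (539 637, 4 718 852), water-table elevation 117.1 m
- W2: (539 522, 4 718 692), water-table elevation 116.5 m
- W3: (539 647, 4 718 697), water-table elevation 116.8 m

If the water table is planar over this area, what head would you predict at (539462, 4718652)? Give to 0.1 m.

116.3 m

Differences from W1: to W2 (Δx, Δy, Δh) = (-115, -160, -0.6); to W3 = (10, -155, -0.3).
Solve a·Δx + b·Δy = Δh: det = (-115)·(-155) − 10·(-160) = 19425.
∂h/∂x = [(-0.6)·(-155) − (-0.3)·(-160)] / 19425 = +0.002317
∂h/∂y = [(-115)·(-0.3) − 10·(-0.6)] / 19425 = +0.002085
h(539462, 4718652) = 117.1 + (+0.002317)·(-175) + (+0.002085)·(-200) = 117.1 -0.405 -0.417 = 116.278 m.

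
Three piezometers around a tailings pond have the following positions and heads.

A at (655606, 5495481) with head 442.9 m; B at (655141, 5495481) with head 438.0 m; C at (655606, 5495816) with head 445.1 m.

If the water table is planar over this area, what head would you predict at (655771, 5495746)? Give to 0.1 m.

446.4 m

∂h/∂x = (438.0 − 442.9) / (655141 − 655606) = +0.01054
∂h/∂y = (445.1 − 442.9) / (5495816 − 5495481) = +0.006567
h(655771, 5495746) = 442.9 + (+0.01054)·(165) + (+0.006567)·(265) = 442.9 +1.739 +1.740 = 446.379 m.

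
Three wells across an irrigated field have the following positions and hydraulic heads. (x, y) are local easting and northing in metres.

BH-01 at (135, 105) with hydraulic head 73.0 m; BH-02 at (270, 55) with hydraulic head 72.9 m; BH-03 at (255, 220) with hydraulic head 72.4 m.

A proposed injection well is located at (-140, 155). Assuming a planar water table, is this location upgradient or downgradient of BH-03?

upgradient

Differences from BH-01: to BH-02 (Δx, Δy, Δh) = (135, -50, -0.1); to BH-03 = (120, 115, -0.6).
Solve a·Δx + b·Δy = Δh: det = 135·115 − 120·(-50) = 21525.
∂h/∂x = [(-0.1)·115 − (-0.6)·(-50)] / 21525 = -0.001928
∂h/∂y = [135·(-0.6) − 120·(-0.1)] / 21525 = -0.003206
Head at (-140, 155) = 73.0 + (-0.001928)·(-275) + (-0.003206)·(50) = 73.37 m.
That is higher than the 72.4 m at BH-03, so the point is upgradient.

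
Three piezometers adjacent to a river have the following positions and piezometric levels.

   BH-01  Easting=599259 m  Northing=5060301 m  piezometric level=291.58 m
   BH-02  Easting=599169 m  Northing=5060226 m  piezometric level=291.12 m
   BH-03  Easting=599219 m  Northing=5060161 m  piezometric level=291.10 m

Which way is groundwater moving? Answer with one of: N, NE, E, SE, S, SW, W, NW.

With h = a·x + b·y + c and BH-01 as origin, the differences give:
  (-90)·a + (-75)·b = -0.46
  (-40)·a + (-140)·b = -0.48
Eliminate b (×(-140) and ×(-75), subtract): 9600·a = 28.400 → a = ∂h/∂x = +0.002958
Back-substitute: b = ∂h/∂y = +0.002583.
Flow = −∇h = (-0.002958 east, -0.002583 north), which points southwest.

SW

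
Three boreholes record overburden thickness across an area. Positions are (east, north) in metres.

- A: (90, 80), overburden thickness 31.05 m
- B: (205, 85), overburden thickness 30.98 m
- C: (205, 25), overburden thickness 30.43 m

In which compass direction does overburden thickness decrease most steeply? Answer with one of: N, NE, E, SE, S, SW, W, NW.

Differences from A: to B (Δx, Δy, Δh) = (115, 5, -0.07); to C = (115, -55, -0.62).
Solve a·Δx + b·Δy = Δd: det = 115·(-55) − 115·5 = -6900.
∂d/∂x = [(-0.07)·(-55) − (-0.62)·5] / -6900 = -0.001007
∂d/∂y = [115·(-0.62) − 115·(-0.07)] / -6900 = +0.009167
Steepest decrease is along −∇f = (+0.001007 E, -0.009167 N) → south.

S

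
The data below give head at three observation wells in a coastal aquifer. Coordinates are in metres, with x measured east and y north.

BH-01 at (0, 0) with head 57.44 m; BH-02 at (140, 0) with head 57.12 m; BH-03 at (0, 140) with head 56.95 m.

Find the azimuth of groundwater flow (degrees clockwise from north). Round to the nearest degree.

033°

∂h/∂x = (57.12 − 57.44) / (140 − 0) = -0.002286
∂h/∂y = (56.95 − 57.44) / (140 − 0) = -0.003500
Flow direction (−∇h) has components (+0.002286 E, +0.003500 N).
Azimuth = atan2(E, N) = atan2(+0.002286, +0.003500) = 33.1° ≈ 033°.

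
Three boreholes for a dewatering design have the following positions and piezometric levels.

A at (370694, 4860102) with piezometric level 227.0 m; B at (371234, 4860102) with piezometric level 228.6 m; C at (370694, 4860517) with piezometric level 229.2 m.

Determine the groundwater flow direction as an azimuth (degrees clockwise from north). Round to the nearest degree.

209°

∂h/∂x = (228.6 − 227.0) / (371234 − 370694) = +0.002963
∂h/∂y = (229.2 − 227.0) / (4860517 − 4860102) = +0.005301
Flow direction (−∇h) has components (-0.002963 E, -0.005301 N).
Azimuth = atan2(E, N) = atan2(-0.002963, -0.005301) = 209.2° ≈ 209°.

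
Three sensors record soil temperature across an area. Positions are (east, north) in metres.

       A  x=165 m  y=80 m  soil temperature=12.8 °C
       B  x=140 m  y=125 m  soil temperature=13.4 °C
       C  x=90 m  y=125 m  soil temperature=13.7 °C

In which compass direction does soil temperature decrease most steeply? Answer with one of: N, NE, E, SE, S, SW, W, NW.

Differences from A: to B (Δx, Δy, Δh) = (-25, 45, +0.6); to C = (-75, 45, +0.9).
Solve a·Δx + b·Δy = ΔT: det = (-25)·45 − (-75)·45 = 2250.
∂T/∂x = [(+0.6)·45 − (+0.9)·45] / 2250 = -0.006000
∂T/∂y = [(-25)·(+0.9) − (-75)·(+0.6)] / 2250 = +0.01000
Steepest decrease is along −∇f = (+0.006000 E, -0.01000 N) → southeast.

SE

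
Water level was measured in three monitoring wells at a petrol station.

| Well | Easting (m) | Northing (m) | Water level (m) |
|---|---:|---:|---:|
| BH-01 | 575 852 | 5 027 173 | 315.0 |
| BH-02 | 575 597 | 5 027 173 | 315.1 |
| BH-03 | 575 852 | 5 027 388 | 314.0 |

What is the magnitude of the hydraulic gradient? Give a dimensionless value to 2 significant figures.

∂h/∂x = (315.1 − 315.0) / (575597 − 575852) = -0.0003922
∂h/∂y = (314.0 − 315.0) / (5027388 − 5027173) = -0.004651
|∇h| = √(-0.0003922² + -0.004651²) = 0.004668

0.0047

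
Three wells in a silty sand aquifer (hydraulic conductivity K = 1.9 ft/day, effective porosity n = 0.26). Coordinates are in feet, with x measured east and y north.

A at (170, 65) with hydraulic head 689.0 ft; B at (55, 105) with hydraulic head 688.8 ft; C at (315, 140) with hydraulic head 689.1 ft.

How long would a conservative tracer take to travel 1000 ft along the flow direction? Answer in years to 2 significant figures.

210 years

Three-point gradient (reference A): Δ to B = (-115, 40, -0.2), Δ to C = (145, 75, +0.1).
∂h/∂x = +0.001317, ∂h/∂y = -0.001213 (det = -14425).
|∇h| = √(0.001317² + -0.001213²) = 0.00179
Seepage velocity v = K·i/n = 1.9 × 0.00179 / 0.26 = 0.01308 ft/day.
t = 1000 / 0.01308 = 7.645e+04 days = 209 years.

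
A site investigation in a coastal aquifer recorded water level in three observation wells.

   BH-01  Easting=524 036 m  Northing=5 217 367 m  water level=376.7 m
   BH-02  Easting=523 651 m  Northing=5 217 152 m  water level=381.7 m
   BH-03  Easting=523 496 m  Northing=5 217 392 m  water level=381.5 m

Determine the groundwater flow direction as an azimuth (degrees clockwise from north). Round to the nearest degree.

054°

Taking BH-01 as reference: BH-02−BH-01 = (-385, -215, +5.0); BH-03−BH-01 = (-540, 25, +4.8).
Determinant of the coordinate differences = (-385)·25 − (-540)·(-215) = -125725.
∂h/∂x = [(+5.0)·25 − (+4.8)·(-215)] / -125725 = -0.009203
∂h/∂y = [(-385)·(+4.8) − (-540)·(+5.0)] / -125725 = -0.006777
Flow direction (−∇h) has components (+0.009203 E, +0.006777 N).
Azimuth = atan2(E, N) = atan2(+0.009203, +0.006777) = 53.6° ≈ 054°.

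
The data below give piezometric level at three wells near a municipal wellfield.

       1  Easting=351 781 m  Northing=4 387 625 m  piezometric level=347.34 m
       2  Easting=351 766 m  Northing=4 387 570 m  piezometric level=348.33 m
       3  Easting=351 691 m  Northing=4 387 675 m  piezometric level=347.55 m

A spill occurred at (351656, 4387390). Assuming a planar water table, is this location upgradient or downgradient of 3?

upgradient

With h = a·x + b·y + c and 1 as origin, the differences give:
  (-15)·a + (-55)·b = +0.99
  (-90)·a + 50·b = +0.21
Eliminate b (×50 and ×(-55), subtract): -5700·a = 61.050 → a = ∂h/∂x = -0.01071
Back-substitute: b = ∂h/∂y = -0.01508.
Head at (351656, 4387390) = 347.34 + (-0.01071)·(-125) + (-0.01508)·(-235) = 352.22 m.
That is higher than the 347.55 m at 3, so the point is upgradient.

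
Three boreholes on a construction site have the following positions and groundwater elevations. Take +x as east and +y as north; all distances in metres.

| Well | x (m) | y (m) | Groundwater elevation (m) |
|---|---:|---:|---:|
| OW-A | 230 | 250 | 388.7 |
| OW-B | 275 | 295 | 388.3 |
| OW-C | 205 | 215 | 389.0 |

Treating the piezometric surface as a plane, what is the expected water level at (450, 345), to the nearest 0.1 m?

387.7 m

With h = a·x + b·y + c and OW-A as origin, the differences give:
  45·a + 45·b = -0.4
  (-25)·a + (-35)·b = +0.3
Eliminate b (×(-35) and ×45, subtract): -450·a = 0.50 → a = ∂h/∂x = -0.001111
Back-substitute: b = ∂h/∂y = -0.007778.
h(450, 345) = 388.7 + (-0.001111)·(220) + (-0.007778)·(95) = 388.7 -0.244 -0.739 = 387.717 m.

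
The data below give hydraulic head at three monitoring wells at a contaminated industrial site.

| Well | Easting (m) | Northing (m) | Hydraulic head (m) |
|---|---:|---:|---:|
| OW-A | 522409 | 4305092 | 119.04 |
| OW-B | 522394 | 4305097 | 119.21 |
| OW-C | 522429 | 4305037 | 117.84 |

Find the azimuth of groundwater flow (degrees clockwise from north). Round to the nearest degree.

With h = a·x + b·y + c and OW-A as origin, the differences give:
  (-15)·a + 5·b = +0.17
  20·a + (-55)·b = -1.20
Eliminate b (×(-55) and ×5, subtract): 725·a = -3.350 → a = ∂h/∂x = -0.004621
Back-substitute: b = ∂h/∂y = +0.02014.
Flow direction (−∇h) has components (+0.004621 E, -0.02014 N).
Azimuth = atan2(E, N) = atan2(+0.004621, -0.02014) = 167.1° ≈ 167°.

167°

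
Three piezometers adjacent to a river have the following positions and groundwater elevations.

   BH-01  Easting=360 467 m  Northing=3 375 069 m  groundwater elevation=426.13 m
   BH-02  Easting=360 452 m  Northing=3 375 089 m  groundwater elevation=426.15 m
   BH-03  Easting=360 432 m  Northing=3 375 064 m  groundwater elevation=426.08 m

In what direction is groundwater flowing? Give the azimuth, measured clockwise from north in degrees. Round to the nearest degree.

212°

With h = a·x + b·y + c and BH-01 as origin, the differences give:
  (-15)·a + 20·b = +0.02
  (-35)·a + (-5)·b = -0.05
Eliminate b (×(-5) and ×20, subtract): 775·a = 0.900 → a = ∂h/∂x = +0.001161
Back-substitute: b = ∂h/∂y = +0.001871.
Flow direction (−∇h) has components (-0.001161 E, -0.001871 N).
Azimuth = atan2(E, N) = atan2(-0.001161, -0.001871) = 211.8° ≈ 212°.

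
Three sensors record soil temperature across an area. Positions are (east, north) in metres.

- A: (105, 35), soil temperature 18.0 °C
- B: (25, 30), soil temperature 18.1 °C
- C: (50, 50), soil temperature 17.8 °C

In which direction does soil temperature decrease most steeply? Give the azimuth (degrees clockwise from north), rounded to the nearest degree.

Differences from A: to B (Δx, Δy, Δh) = (-80, -5, +0.1); to C = (-55, 15, -0.2).
Solve a·Δx + b·Δy = ΔT: det = (-80)·15 − (-55)·(-5) = -1475.
∂T/∂x = [(+0.1)·15 − (-0.2)·(-5)] / -1475 = -0.0003390
∂T/∂y = [(-80)·(-0.2) − (-55)·(+0.1)] / -1475 = -0.01458
Steepest decrease is along −∇f: components (+0.0003390 E, +0.01458 N).
Azimuth = atan2(+0.0003390, +0.01458) = 1.3° ≈ 001°.

001°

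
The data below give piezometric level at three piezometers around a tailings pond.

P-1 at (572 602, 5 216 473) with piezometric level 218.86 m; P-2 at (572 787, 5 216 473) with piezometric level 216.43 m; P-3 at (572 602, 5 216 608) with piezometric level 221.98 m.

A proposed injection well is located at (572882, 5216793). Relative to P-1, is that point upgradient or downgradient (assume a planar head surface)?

upgradient

∂h/∂x = (216.43 − 218.86) / (572787 − 572602) = -0.01314
∂h/∂y = (221.98 − 218.86) / (5216608 − 5216473) = +0.02311
Head at (572882, 5216793) = 218.86 + (-0.01314)·(280) + (+0.02311)·(320) = 222.58 m.
That is higher than the 218.86 m at P-1, so the point is upgradient.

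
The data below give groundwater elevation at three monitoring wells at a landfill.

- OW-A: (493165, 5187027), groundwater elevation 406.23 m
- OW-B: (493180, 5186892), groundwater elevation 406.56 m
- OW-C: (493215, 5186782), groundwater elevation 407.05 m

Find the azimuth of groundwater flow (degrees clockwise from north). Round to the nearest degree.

278°

Three-point gradient (reference OW-A): Δ to OW-B = (15, -135, +0.33), Δ to OW-C = (50, -245, +0.82).
∂h/∂x = +0.009707, ∂h/∂y = -0.001366 (det = 3075).
Flow direction (−∇h) has components (-0.009707 E, +0.001366 N).
Azimuth = atan2(E, N) = atan2(-0.009707, +0.001366) = 278.0° ≈ 278°.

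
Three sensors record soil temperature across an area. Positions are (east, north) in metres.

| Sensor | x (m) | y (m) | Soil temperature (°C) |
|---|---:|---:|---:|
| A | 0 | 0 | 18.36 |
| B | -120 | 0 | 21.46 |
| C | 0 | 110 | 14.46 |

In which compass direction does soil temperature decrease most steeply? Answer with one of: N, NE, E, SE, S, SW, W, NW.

NE

∂T/∂x = (21.46 − 18.36) / (-120 − 0) = -0.02583
∂T/∂y = (14.46 − 18.36) / (110 − 0) = -0.03545
Steepest decrease is along −∇f = (+0.02583 E, +0.03545 N) → northeast.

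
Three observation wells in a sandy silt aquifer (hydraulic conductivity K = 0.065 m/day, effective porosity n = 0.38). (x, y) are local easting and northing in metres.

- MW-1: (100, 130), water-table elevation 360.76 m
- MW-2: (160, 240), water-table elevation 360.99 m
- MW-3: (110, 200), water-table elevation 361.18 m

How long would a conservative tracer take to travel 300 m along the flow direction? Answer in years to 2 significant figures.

With h = a·x + b·y + c and MW-1 as origin, the differences give:
  60·a + 110·b = +0.23
  10·a + 70·b = +0.42
Eliminate b (×70 and ×110, subtract): 3100·a = -30.100 → a = ∂h/∂x = -0.009710
Back-substitute: b = ∂h/∂y = +0.007387.
|∇h| = √(-0.009710² + 0.007387²) = 0.0122
Seepage velocity v = K·i/n = 0.065 × 0.0122 / 0.38 = 0.002087 m/day.
t = 300 / 0.002087 = 1.437e+05 days = 393 years.

390 years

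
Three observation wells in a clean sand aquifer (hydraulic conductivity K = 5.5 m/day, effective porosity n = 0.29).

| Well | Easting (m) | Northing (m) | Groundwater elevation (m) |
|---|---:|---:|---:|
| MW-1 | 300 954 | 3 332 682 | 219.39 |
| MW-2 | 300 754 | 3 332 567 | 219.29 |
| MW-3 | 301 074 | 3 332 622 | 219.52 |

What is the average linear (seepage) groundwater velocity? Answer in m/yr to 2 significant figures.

Differences from MW-1: to MW-2 (Δx, Δy, Δh) = (-200, -115, -0.10); to MW-3 = (120, -60, +0.13).
Determinant of the coordinate differences = (-200)·(-60) − 120·(-115) = 25800.
∂h/∂x = [(-0.10)·(-60) − (+0.13)·(-115)] / 25800 = +0.0008120
∂h/∂y = [(-200)·(+0.13) − 120·(-0.10)] / 25800 = -0.0005426
|∇h| = √(0.0008120² + -0.0005426²) = 0.0009766
Seepage velocity v = K·i/n = 5.5 × 0.0009766 / 0.29 = 0.01852 m/day = 6.764 m/yr.

6.8 m/yr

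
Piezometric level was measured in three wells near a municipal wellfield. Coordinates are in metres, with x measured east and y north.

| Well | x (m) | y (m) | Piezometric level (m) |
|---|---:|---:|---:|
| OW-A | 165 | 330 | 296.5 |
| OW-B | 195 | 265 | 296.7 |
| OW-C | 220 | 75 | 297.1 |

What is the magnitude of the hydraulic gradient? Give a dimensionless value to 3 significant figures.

0.00341

Taking OW-A as reference: OW-B−OW-A = (30, -65, +0.2); OW-C−OW-A = (55, -255, +0.6).
Determinant of the coordinate differences = 30·(-255) − 55·(-65) = -4075.
∂h/∂x = [(+0.2)·(-255) − (+0.6)·(-65)] / -4075 = +0.002945
∂h/∂y = [30·(+0.6) − 55·(+0.2)] / -4075 = -0.001718
|∇h| = √(0.002945² + -0.001718²) = 0.003409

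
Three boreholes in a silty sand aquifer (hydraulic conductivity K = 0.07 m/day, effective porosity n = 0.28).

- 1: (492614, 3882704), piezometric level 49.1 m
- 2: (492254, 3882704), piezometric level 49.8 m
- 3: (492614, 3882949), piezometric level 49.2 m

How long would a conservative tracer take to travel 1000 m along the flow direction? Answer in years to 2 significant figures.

5500 years

∂h/∂x = (49.8 − 49.1) / (492254 − 492614) = -0.001944
∂h/∂y = (49.2 − 49.1) / (3882949 − 3882704) = +0.0004082
|∇h| = √(-0.001944² + 0.0004082²) = 0.001986
Seepage velocity v = K·i/n = 0.07 × 0.001986 / 0.28 = 0.0004965 m/day.
t = 1000 / 0.0004965 = 2.014e+06 days = 5.51e+03 years.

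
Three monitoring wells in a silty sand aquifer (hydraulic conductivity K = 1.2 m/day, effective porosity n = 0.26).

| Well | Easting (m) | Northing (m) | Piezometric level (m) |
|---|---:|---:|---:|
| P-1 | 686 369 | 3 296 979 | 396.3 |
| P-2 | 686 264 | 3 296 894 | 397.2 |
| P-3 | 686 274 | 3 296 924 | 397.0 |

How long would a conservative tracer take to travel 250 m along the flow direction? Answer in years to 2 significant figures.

22 years

Taking P-1 as reference: P-2−P-1 = (-105, -85, +0.9); P-3−P-1 = (-95, -55, +0.7).
Determinant of the coordinate differences = (-105)·(-55) − (-95)·(-85) = -2300.
∂h/∂x = [(+0.9)·(-55) − (+0.7)·(-85)] / -2300 = -0.004348
∂h/∂y = [(-105)·(+0.7) − (-95)·(+0.9)] / -2300 = -0.005217
|∇h| = √(-0.004348² + -0.005217²) = 0.006791
Seepage velocity v = K·i/n = 1.2 × 0.006791 / 0.26 = 0.03134 m/day.
t = 250 / 0.03134 = 7977 days = 21.8 years.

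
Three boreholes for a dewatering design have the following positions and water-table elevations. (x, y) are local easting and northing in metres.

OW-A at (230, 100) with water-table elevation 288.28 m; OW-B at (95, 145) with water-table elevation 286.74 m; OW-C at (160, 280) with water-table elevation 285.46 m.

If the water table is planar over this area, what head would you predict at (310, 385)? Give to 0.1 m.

285.2 m

With h = a·x + b·y + c and OW-A as origin, the differences give:
  (-135)·a + 45·b = -1.54
  (-70)·a + 180·b = -2.82
Eliminate b (×180 and ×45, subtract): -21150·a = -150.300 → a = ∂h/∂x = +0.007106
Back-substitute: b = ∂h/∂y = -0.01290.
h(310, 385) = 288.28 + (+0.007106)·(80) + (-0.01290)·(285) = 288.28 +0.569 -3.677 = 285.171 m.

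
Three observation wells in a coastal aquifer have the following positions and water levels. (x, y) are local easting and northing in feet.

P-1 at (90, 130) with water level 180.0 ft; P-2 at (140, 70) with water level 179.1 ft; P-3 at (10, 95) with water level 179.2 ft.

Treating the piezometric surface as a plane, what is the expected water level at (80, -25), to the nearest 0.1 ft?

177.3 ft

Differences from P-1: to P-2 (Δx, Δy, Δh) = (50, -60, -0.9); to P-3 = (-80, -35, -0.8).
Solve a·Δx + b·Δy = Δh: det = 50·(-35) − (-80)·(-60) = -6550.
∂h/∂x = [(-0.9)·(-35) − (-0.8)·(-60)] / -6550 = +0.002519
∂h/∂y = [50·(-0.8) − (-80)·(-0.9)] / -6550 = +0.01710
h(80, -25) = 180.0 + (+0.002519)·(-10) + (+0.01710)·(-155) = 180.0 -0.025 -2.650 = 177.324 ft.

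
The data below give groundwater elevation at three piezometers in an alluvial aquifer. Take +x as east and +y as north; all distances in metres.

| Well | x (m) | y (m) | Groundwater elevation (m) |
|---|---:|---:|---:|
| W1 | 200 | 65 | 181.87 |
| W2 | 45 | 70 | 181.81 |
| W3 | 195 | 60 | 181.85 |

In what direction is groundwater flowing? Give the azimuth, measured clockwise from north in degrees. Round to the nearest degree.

188°

Taking W1 as reference: W2−W1 = (-155, 5, -0.06); W3−W1 = (-5, -5, -0.02).
Solve a·Δx + b·Δy = Δh: det = (-155)·(-5) − (-5)·5 = 800.
∂h/∂x = [(-0.06)·(-5) − (-0.02)·5] / 800 = +0.0005000
∂h/∂y = [(-155)·(-0.02) − (-5)·(-0.06)] / 800 = +0.003500
Flow direction (−∇h) has components (-0.0005000 E, -0.003500 N).
Azimuth = atan2(E, N) = atan2(-0.0005000, -0.003500) = 188.1° ≈ 188°.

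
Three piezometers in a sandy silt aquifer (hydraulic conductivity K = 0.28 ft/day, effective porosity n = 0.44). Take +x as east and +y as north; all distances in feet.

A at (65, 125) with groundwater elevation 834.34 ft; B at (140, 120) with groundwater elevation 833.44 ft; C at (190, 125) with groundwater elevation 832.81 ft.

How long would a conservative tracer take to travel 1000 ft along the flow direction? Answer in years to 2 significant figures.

340 years

Differences from A: to B (Δx, Δy, Δh) = (75, -5, -0.90); to C = (125, 0, -1.53).
Solve a·Δx + b·Δy = Δh: det = 75·0 − 125·(-5) = 625.
∂h/∂x = [(-0.90)·0 − (-1.53)·(-5)] / 625 = -0.01224
∂h/∂y = [75·(-1.53) − 125·(-0.90)] / 625 = -0.003600
|∇h| = √(-0.01224² + -0.003600²) = 0.01276
Seepage velocity v = K·i/n = 0.28 × 0.01276 / 0.44 = 0.00812 ft/day.
t = 1000 / 0.00812 = 1.232e+05 days = 337 years.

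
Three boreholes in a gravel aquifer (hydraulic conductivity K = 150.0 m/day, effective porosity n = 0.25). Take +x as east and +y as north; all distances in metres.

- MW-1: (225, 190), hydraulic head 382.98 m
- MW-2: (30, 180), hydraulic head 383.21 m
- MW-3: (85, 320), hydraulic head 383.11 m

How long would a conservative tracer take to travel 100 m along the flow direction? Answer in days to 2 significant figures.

With h = a·x + b·y + c and MW-1 as origin, the differences give:
  (-195)·a + (-10)·b = +0.23
  (-140)·a + 130·b = +0.13
Eliminate b (×130 and ×(-10), subtract): -26750·a = 31.200 → a = ∂h/∂x = -0.001166
Back-substitute: b = ∂h/∂y = -0.0002561.
|∇h| = √(-0.001166² + -0.0002561²) = 0.001194
Seepage velocity v = K·i/n = 150.0 × 0.001194 / 0.25 = 0.7164 m/day.
t = 100 / 0.7164 = 139.6 days.

140 days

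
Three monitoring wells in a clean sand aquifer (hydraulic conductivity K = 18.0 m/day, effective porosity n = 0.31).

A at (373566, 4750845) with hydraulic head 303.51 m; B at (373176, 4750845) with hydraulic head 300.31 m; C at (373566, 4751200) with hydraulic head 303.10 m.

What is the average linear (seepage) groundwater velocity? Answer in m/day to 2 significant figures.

∂h/∂x = (300.31 − 303.51) / (373176 − 373566) = +0.008205
∂h/∂y = (303.10 − 303.51) / (4751200 − 4750845) = -0.001155
|∇h| = √(0.008205² + -0.001155²) = 0.008286
Seepage velocity v = K·i/n = 18.0 × 0.008286 / 0.31 = 0.4811 m/day.

0.48 m/day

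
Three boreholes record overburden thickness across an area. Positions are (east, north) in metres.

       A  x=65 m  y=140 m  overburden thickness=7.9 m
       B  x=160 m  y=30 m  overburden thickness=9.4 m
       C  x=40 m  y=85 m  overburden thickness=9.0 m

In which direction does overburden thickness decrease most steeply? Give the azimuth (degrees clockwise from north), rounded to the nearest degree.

015°

Taking A as reference: B−A = (95, -110, +1.5); C−A = (-25, -55, +1.1).
Solve a·Δx + b·Δy = Δd: det = 95·(-55) − (-25)·(-110) = -7975.
∂d/∂x = [(+1.5)·(-55) − (+1.1)·(-110)] / -7975 = -0.004828
∂d/∂y = [95·(+1.1) − (-25)·(+1.5)] / -7975 = -0.01781
Steepest decrease is along −∇f: components (+0.004828 E, +0.01781 N).
Azimuth = atan2(+0.004828, +0.01781) = 15.2° ≈ 015°.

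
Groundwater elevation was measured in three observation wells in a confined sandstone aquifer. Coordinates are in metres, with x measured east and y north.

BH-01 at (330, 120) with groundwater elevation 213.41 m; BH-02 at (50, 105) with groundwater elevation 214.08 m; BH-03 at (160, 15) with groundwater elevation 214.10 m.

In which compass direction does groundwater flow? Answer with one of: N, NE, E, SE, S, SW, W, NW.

NE

Taking BH-01 as reference: BH-02−BH-01 = (-280, -15, +0.67); BH-03−BH-01 = (-170, -105, +0.69).
Determinant of the coordinate differences = (-280)·(-105) − (-170)·(-15) = 26850.
∂h/∂x = [(+0.67)·(-105) − (+0.69)·(-15)] / 26850 = -0.002235
∂h/∂y = [(-280)·(+0.69) − (-170)·(+0.67)] / 26850 = -0.002953
Flow = −∇h = (+0.002235 east, +0.002953 north), which points northeast.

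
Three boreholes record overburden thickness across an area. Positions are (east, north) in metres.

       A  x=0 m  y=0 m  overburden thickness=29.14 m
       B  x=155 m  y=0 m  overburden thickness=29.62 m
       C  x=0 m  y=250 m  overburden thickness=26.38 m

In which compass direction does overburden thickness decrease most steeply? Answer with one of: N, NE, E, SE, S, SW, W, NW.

∂d/∂x = (29.62 − 29.14) / (155 − 0) = +0.003097
∂d/∂y = (26.38 − 29.14) / (250 − 0) = -0.01104
Steepest decrease is along −∇f = (-0.003097 E, +0.01104 N) → north.

N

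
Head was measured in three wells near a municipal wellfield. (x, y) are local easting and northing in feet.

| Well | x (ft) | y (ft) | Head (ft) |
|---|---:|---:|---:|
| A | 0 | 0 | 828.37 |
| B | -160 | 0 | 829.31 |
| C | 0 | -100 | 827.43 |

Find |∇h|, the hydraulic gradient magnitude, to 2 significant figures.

0.011

∂h/∂x = (829.31 − 828.37) / (-160 − 0) = -0.005875
∂h/∂y = (827.43 − 828.37) / (-100 − 0) = +0.009400
|∇h| = √(-0.005875² + 0.009400²) = 0.01108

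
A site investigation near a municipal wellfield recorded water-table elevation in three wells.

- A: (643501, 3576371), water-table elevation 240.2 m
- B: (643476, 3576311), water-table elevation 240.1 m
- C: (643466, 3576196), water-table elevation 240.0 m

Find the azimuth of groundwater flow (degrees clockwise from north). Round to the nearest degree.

Three-point gradient (reference A): Δ to B = (-25, -60, -0.1), Δ to C = (-35, -175, -0.2).
∂h/∂x = +0.002418, ∂h/∂y = +0.0006593 (det = 2275).
Flow direction (−∇h) has components (-0.002418 E, -0.0006593 N).
Azimuth = atan2(E, N) = atan2(-0.002418, -0.0006593) = 254.7° ≈ 255°.

255°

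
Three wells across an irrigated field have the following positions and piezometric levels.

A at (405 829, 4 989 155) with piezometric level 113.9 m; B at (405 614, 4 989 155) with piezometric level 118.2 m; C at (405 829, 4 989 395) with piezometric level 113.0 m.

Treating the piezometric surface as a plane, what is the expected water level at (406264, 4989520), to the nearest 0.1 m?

103.8 m

∂h/∂x = (118.2 − 113.9) / (405614 − 405829) = -0.02000
∂h/∂y = (113.0 − 113.9) / (4989395 − 4989155) = -0.003750
h(406264, 4989520) = 113.9 + (-0.02000)·(435) + (-0.003750)·(365) = 113.9 -8.700 -1.369 = 103.831 m.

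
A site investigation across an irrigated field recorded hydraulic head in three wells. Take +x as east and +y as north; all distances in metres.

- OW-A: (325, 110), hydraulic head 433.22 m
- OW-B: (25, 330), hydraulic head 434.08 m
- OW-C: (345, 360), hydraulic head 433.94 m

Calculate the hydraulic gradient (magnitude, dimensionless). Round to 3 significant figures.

Taking OW-A as reference: OW-B−OW-A = (-300, 220, +0.86); OW-C−OW-A = (20, 250, +0.72).
Solve a·Δx + b·Δy = Δh: det = (-300)·250 − 20·220 = -79400.
∂h/∂x = [(+0.86)·250 − (+0.72)·220] / -79400 = -0.0007128
∂h/∂y = [(-300)·(+0.72) − 20·(+0.86)] / -79400 = +0.002937
|∇h| = √(-0.0007128² + 0.002937²) = 0.003022

0.00302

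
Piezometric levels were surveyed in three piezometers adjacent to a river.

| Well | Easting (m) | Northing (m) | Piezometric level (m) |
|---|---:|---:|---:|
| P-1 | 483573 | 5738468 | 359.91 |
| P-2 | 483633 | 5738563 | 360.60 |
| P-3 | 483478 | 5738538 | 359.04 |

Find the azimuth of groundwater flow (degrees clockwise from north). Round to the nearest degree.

Taking P-1 as reference: P-2−P-1 = (60, 95, +0.69); P-3−P-1 = (-95, 70, -0.87).
Solve a·Δx + b·Δy = Δh: det = 60·70 − (-95)·95 = 13225.
∂h/∂x = [(+0.69)·70 − (-0.87)·95] / 13225 = +0.009902
∂h/∂y = [60·(-0.87) − (-95)·(+0.69)] / 13225 = +0.001009
Flow direction (−∇h) has components (-0.009902 E, -0.001009 N).
Azimuth = atan2(E, N) = atan2(-0.009902, -0.001009) = 264.2° ≈ 264°.

264°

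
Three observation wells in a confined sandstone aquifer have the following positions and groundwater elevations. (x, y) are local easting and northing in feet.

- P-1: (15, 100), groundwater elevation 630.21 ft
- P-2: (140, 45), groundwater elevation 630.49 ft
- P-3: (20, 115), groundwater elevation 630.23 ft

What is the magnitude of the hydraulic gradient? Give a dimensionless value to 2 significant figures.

0.0025

Taking P-1 as reference: P-2−P-1 = (125, -55, +0.28); P-3−P-1 = (5, 15, +0.02).
Determinant of the coordinate differences = 125·15 − 5·(-55) = 2150.
∂h/∂x = [(+0.28)·15 − (+0.02)·(-55)] / 2150 = +0.002465
∂h/∂y = [125·(+0.02) − 5·(+0.28)] / 2150 = +0.0005116
|∇h| = √(0.002465² + 0.0005116²) = 0.002518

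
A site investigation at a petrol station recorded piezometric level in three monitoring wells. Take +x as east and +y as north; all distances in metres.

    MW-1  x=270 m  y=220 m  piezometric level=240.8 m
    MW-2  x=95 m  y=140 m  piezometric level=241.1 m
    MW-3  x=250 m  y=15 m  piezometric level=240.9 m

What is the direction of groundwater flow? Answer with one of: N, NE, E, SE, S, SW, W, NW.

Taking MW-1 as reference: MW-2−MW-1 = (-175, -80, +0.3); MW-3−MW-1 = (-20, -205, +0.1).
Determinant of the coordinate differences = (-175)·(-205) − (-20)·(-80) = 34275.
∂h/∂x = [(+0.3)·(-205) − (+0.1)·(-80)] / 34275 = -0.001561
∂h/∂y = [(-175)·(+0.1) − (-20)·(+0.3)] / 34275 = -0.0003355
Flow = −∇h = (+0.001561 east, +0.0003355 north), which points east.

E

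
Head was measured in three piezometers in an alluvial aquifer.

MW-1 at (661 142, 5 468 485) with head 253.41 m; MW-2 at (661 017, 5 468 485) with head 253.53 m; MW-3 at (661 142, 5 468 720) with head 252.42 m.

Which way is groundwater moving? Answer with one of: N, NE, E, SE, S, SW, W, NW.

∂h/∂x = (253.53 − 253.41) / (661017 − 661142) = -0.0009600
∂h/∂y = (252.42 − 253.41) / (5468720 − 5468485) = -0.004213
Flow = −∇h = (+0.0009600 east, +0.004213 north), which points north.

N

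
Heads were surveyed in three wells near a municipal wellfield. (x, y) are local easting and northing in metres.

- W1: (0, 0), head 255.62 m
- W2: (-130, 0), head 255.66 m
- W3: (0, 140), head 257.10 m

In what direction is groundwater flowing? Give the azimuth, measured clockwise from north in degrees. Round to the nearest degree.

∂h/∂x = (255.66 − 255.62) / (-130 − 0) = -0.0003077
∂h/∂y = (257.10 − 255.62) / (140 − 0) = +0.01057
Flow direction (−∇h) has components (+0.0003077 E, -0.01057 N).
Azimuth = atan2(E, N) = atan2(+0.0003077, -0.01057) = 178.3° ≈ 178°.

178°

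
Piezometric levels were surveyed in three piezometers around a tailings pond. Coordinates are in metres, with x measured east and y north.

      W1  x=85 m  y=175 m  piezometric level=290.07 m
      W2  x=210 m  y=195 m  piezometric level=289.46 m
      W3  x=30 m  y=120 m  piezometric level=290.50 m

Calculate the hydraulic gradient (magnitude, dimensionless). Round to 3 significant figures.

0.00556

With h = a·x + b·y + c and W1 as origin, the differences give:
  125·a + 20·b = -0.61
  (-55)·a + (-55)·b = +0.43
Eliminate b (×(-55) and ×20, subtract): -5775·a = 24.950 → a = ∂h/∂x = -0.004320
Back-substitute: b = ∂h/∂y = -0.003498.
|∇h| = √(-0.004320² + -0.003498²) = 0.005559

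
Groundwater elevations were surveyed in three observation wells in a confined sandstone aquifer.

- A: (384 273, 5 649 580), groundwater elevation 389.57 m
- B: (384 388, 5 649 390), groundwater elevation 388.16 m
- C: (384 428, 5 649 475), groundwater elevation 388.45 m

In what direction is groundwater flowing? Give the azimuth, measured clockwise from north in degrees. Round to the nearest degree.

Taking A as reference: B−A = (115, -190, -1.41); C−A = (155, -105, -1.12).
Solve a·Δx + b·Δy = Δh: det = 115·(-105) − 155·(-190) = 17375.
∂h/∂x = [(-1.41)·(-105) − (-1.12)·(-190)] / 17375 = -0.003727
∂h/∂y = [115·(-1.12) − 155·(-1.41)] / 17375 = +0.005165
Flow direction (−∇h) has components (+0.003727 E, -0.005165 N).
Azimuth = atan2(E, N) = atan2(+0.003727, -0.005165) = 144.2° ≈ 144°.

144°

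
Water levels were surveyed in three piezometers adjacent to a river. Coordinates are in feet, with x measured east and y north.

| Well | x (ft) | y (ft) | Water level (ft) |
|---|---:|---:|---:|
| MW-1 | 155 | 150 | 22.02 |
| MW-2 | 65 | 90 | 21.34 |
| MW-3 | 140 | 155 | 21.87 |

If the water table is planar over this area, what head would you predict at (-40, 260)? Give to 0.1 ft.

With h = a·x + b·y + c and MW-1 as origin, the differences give:
  (-90)·a + (-60)·b = -0.68
  (-15)·a + 5·b = -0.15
Eliminate b (×5 and ×(-60), subtract): -1350·a = -12.400 → a = ∂h/∂x = +0.009185
Back-substitute: b = ∂h/∂y = -0.002444.
h(-40, 260) = 22.02 + (+0.009185)·(-195) + (-0.002444)·(110) = 22.02 -1.791 -0.269 = 19.960 ft.

20.0 ft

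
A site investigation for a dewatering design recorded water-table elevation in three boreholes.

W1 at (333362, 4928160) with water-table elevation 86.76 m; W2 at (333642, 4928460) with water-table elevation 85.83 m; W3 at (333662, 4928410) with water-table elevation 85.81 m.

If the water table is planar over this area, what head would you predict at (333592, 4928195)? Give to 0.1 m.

Taking W1 as reference: W2−W1 = (280, 300, -0.93); W3−W1 = (300, 250, -0.95).
Determinant of the coordinate differences = 280·250 − 300·300 = -20000.
∂h/∂x = [(-0.93)·250 − (-0.95)·300] / -20000 = -0.002625
∂h/∂y = [280·(-0.95) − 300·(-0.93)] / -20000 = -0.0006500
h(333592, 4928195) = 86.76 + (-0.002625)·(230) + (-0.0006500)·(35) = 86.76 -0.604 -0.023 = 86.133 m.

86.1 m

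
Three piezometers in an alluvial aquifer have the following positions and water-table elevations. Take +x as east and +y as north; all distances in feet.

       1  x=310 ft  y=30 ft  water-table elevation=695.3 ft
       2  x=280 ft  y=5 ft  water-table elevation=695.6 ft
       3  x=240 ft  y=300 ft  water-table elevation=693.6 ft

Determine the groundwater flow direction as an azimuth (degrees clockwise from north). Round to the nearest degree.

With h = a·x + b·y + c and 1 as origin, the differences give:
  (-30)·a + (-25)·b = +0.3
  (-70)·a + 270·b = -1.7
Eliminate b (×270 and ×(-25), subtract): -9850·a = 38.50 → a = ∂h/∂x = -0.003909
Back-substitute: b = ∂h/∂y = -0.007310.
Flow direction (−∇h) has components (+0.003909 E, +0.007310 N).
Azimuth = atan2(E, N) = atan2(+0.003909, +0.007310) = 28.1° ≈ 028°.

028°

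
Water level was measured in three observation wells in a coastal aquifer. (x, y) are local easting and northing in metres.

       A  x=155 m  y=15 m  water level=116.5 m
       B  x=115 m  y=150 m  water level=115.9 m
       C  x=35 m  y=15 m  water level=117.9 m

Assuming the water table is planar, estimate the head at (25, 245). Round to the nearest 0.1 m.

116.2 m

Differences from A: to B (Δx, Δy, Δh) = (-40, 135, -0.6); to C = (-120, 0, +1.4).
Determinant of the coordinate differences = (-40)·0 − (-120)·135 = 16200.
∂h/∂x = [(-0.6)·0 − (+1.4)·135] / 16200 = -0.01167
∂h/∂y = [(-40)·(+1.4) − (-120)·(-0.6)] / 16200 = -0.007901
h(25, 245) = 116.5 + (-0.01167)·(-130) + (-0.007901)·(230) = 116.5 +1.517 -1.817 = 116.199 m.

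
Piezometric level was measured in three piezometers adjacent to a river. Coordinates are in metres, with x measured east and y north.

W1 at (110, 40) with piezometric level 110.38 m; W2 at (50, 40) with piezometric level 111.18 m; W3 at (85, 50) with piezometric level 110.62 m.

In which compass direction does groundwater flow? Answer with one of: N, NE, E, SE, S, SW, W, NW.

With h = a·x + b·y + c and W1 as origin, the differences give:
  (-60)·a + 0·b = +0.80
  (-25)·a + 10·b = +0.24
Eliminate b (×10 and ×0, subtract): -600·a = 8.000 → a = ∂h/∂x = -0.01333
Back-substitute: b = ∂h/∂y = -0.009333.
Flow = −∇h = (+0.01333 east, +0.009333 north), which points northeast.

NE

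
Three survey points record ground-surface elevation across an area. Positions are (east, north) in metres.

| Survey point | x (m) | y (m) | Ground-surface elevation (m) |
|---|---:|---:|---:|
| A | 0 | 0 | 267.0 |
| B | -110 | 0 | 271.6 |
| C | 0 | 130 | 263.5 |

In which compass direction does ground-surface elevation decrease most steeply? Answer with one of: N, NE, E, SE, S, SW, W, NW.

NE

∂z/∂x = (271.6 − 267.0) / (-110 − 0) = -0.04182
∂z/∂y = (263.5 − 267.0) / (130 − 0) = -0.02692
Steepest decrease is along −∇f = (+0.04182 E, +0.02692 N) → northeast.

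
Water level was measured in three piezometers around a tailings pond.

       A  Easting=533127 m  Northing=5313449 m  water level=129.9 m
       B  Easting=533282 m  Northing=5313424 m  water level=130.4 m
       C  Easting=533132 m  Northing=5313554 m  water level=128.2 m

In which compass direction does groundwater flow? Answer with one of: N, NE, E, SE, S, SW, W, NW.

N

Taking A as reference: B−A = (155, -25, +0.5); C−A = (5, 105, -1.7).
Determinant of the coordinate differences = 155·105 − 5·(-25) = 16400.
∂h/∂x = [(+0.5)·105 − (-1.7)·(-25)] / 16400 = +0.0006098
∂h/∂y = [155·(-1.7) − 5·(+0.5)] / 16400 = -0.01622
Flow = −∇h = (-0.0006098 east, +0.01622 north), which points north.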